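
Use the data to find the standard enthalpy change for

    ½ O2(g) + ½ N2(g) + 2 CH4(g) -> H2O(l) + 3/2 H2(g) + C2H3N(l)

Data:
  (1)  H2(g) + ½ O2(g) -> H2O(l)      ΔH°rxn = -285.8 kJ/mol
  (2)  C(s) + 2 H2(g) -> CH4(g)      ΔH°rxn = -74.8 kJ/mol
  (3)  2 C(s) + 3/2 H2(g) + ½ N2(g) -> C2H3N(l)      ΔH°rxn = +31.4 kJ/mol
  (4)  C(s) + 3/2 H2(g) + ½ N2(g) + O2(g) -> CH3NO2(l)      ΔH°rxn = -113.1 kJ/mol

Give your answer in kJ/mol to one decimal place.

ΔH°rxn = -104.8 kJ/mol

(1) as written (H2O(l) already on the product side): -285.8 kJ/mol
(2) reversed and × 2 (reverse to put CH4(g) on the reactant side; scale by 2 for the 2 CH4(g)): (-2)·(-74.8) = +149.6 kJ/mol
(3) as written (C2H3N(l) already on the product side): +31.4 kJ/mol
(4): not needed (CH3NO2(l) appears nowhere else).
ΔH°rxn = (-285.8) + (+149.6) + (+31.4) = -104.8 kJ/mol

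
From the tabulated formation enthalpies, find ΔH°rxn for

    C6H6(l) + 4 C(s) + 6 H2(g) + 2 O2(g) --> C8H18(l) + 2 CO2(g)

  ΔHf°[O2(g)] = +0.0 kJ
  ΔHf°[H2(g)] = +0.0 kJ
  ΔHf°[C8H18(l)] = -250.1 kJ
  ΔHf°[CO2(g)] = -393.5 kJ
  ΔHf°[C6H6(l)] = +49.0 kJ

Products: 1·(-250.1) + 2·(-393.5) = -1037.1
Reactants: 1·(+49.0) + 4·(+0.0) + 6·(+0.0) + 2·(+0.0) = +49.0
ΔH°rxn = (-1037.1) − (+49.0) = -1086.1 kJ

ΔH°rxn = -1086.1 kJ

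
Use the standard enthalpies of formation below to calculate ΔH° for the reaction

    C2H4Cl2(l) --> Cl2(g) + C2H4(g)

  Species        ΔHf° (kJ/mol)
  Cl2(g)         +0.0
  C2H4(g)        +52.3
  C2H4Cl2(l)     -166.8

Products: 1·(+0.0) + 1·(+52.3) = +52.3
Reactants: 1·(-166.8) = -166.8
ΔH° = (+52.3) − (-166.8) = 219.1 kJ/mol

ΔH° = 219.1 kJ/mol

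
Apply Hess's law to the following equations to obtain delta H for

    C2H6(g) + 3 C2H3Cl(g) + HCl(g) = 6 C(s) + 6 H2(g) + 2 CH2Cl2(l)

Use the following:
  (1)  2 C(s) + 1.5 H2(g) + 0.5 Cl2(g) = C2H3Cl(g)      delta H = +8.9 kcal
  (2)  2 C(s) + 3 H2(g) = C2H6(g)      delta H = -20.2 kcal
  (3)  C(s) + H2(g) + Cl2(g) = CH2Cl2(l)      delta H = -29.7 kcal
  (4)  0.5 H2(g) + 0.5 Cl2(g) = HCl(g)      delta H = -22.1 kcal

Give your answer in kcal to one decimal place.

(1) reversed and × 3: (-3)·(+8.9) = -26.7 kcal
(2) reversed: +20.2 kcal
(3) × 2: (2)·(-29.7) = -59.4 kcal
(4) reversed: +22.1 kcal
Summing the manipulated equations, delta H = (-26.7) + (+20.2) + (-59.4) + (+22.1) = -43.8 kcal

delta H = -43.8 kcal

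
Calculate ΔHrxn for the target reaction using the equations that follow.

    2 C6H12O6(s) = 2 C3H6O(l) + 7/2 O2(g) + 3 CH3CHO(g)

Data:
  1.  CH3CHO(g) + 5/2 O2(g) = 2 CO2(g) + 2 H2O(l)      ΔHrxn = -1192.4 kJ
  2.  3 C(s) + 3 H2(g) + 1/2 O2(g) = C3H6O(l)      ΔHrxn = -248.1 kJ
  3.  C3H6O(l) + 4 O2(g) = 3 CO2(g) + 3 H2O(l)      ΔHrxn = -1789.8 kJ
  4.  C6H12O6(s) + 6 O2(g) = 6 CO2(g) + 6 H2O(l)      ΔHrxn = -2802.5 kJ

ΔHrxn = 1551.8 kJ

eq. 1 reversed and × 3 (CH3CHO(g) must end up as a product; scale by 3 for the 3 CH3CHO(g)): (-3)·(-1192.4) = +3577.2 kJ
eq. 2: not needed (H2(g) appears nowhere else).
eq. 3 reversed and × 2: (-2)·(-1789.8) = +3579.6 kJ
eq. 4 × 2 (scale by 2 for the 2 C6H12O6(s)): (2)·(-2802.5) = -5605.0 kJ
Since enthalpy is a state function, ΔHrxn = (+3577.2) + (+3579.6) + (-5605.0) = 1551.8 kJ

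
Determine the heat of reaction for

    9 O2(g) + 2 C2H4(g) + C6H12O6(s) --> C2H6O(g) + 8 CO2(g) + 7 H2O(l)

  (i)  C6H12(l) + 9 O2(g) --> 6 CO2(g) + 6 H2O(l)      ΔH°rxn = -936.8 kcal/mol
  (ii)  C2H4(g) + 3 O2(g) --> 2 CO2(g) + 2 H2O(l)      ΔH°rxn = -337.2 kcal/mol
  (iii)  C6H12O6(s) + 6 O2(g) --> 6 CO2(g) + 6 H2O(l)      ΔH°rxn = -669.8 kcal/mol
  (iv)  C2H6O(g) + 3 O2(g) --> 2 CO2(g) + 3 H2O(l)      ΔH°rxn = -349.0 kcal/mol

ΔH°rxn = -995.2 kcal/mol

(i): not needed.
(ii) × 2: (2)·(-337.2) = -674.4 kcal/mol
(iii) as written: -669.8 kcal/mol
(iv) reversed: +349.0 kcal/mol
ΔH°rxn = (-674.4) + (-669.8) + (+349.0) = -995.2 kcal/mol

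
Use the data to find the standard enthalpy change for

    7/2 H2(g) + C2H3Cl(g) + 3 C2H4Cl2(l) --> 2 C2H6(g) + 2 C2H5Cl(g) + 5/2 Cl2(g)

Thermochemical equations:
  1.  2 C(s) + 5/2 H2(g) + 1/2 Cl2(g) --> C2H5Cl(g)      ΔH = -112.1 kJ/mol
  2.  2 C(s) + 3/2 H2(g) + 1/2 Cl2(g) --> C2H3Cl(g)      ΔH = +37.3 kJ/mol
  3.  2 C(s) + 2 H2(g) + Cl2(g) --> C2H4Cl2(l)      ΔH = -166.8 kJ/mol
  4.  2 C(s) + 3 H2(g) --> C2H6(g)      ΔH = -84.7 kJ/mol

ΔH = 69.5 kJ/mol

eq. 1 × 2: (2)·(-112.1) = -224.2 kJ/mol
eq. 2 reversed: -37.3 kJ/mol
eq. 3 reversed and × 3: (-3)·(-166.8) = +500.4 kJ/mol
eq. 4 × 2: (2)·(-84.7) = -169.4 kJ/mol
Since enthalpy is a state function, ΔH = (-224.2) + (-37.3) + (+500.4) + (-169.4) = 69.5 kJ/mol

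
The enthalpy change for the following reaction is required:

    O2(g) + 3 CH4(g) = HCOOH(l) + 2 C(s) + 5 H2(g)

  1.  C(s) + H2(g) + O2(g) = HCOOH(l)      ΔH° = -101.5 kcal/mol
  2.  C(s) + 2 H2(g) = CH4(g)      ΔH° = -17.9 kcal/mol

ΔH° = -47.8 kcal/mol

eq. 1 as written: -101.5 kcal/mol
eq. 2 reversed and × 3: (-3)·(-17.9) = +53.7 kcal/mol
Since enthalpy is a state function, ΔH° = (-101.5) + (+53.7) = -47.8 kcal/mol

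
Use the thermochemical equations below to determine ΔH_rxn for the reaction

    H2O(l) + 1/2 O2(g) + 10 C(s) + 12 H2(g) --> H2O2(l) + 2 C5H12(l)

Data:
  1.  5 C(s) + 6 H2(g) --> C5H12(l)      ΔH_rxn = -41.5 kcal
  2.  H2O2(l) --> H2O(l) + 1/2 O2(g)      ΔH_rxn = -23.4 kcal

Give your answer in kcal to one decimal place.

eq. 1 × 2 (×2 to match 2 C5H12(l) in the target): (2)·(-41.5) = -83.0 kcal
eq. 2 reversed (reverse to put H2O2(l) on the product side): +23.4 kcal
ΔH_rxn = (2)·(-41.5) + (-1)·(-23.4) = -59.6 kcal

ΔH_rxn = -59.6 kcal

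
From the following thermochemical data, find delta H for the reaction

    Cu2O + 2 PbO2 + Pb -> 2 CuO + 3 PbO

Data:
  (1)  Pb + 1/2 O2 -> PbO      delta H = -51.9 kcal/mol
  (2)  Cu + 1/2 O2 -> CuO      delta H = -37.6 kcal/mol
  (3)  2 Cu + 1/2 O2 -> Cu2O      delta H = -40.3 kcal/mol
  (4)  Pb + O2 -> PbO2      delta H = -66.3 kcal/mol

(1) × 3: (3)·(-51.9) = -155.7 kcal/mol
(2) × 2: (2)·(-37.6) = -75.2 kcal/mol
(3) reversed: +40.3 kcal/mol
(4) reversed and × 2: (-2)·(-66.3) = +132.6 kcal/mol
Since enthalpy is a state function, delta H = (3)·(-51.9) + (2)·(-37.6) + (-1)·(-40.3) + (-2)·(-66.3) = -58.0 kcal/mol

delta H = -58.0 kcal/mol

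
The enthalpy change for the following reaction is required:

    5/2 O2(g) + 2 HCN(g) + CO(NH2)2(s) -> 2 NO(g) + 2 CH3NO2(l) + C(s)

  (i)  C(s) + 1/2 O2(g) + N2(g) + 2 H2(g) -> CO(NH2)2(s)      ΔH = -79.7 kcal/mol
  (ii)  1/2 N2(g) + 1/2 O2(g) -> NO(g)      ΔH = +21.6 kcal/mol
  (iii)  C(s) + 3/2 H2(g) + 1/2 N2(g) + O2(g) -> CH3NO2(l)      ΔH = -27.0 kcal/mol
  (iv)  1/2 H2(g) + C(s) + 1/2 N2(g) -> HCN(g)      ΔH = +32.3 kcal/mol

ΔH = 4.3 kcal/mol

(i) reversed (CO(NH2)2(s) must end up as a reactant): +79.7 kcal/mol
(ii) × 2 (×2 to match 2 NO(g) in the target): (2)·(+21.6) = +43.2 kcal/mol
(iii) × 2 (scale by 2 for the 2 CH3NO2(l)): (2)·(-27.0) = -54.0 kcal/mol
(iv) reversed and × 2 (reverse to put HCN(g) on the reactant side; scale by 2 for the 2 HCN(g)): (-2)·(+32.3) = -64.6 kcal/mol
ΔH = (+79.7) + (+43.2) + (-54.0) + (-64.6) = 4.3 kcal/mol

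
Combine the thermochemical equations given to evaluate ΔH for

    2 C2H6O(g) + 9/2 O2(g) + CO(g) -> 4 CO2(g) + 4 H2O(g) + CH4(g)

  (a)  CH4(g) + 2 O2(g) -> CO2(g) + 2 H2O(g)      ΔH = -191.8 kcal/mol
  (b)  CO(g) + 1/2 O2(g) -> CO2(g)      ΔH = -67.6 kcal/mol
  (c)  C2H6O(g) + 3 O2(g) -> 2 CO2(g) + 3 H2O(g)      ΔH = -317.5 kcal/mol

(a) reversed (reverse to put CH4(g) on the product side): +191.8 kcal/mol
(b) as written (CO(g) already on the reactant side): -67.6 kcal/mol
(c) × 2 (scale by 2 for the 2 C2H6O(g)): (2)·(-317.5) = -635.0 kcal/mol
ΔH = (-1)·(-191.8) + (1)·(-67.6) + (2)·(-317.5) = -510.8 kcal/mol

ΔH = -510.8 kcal/mol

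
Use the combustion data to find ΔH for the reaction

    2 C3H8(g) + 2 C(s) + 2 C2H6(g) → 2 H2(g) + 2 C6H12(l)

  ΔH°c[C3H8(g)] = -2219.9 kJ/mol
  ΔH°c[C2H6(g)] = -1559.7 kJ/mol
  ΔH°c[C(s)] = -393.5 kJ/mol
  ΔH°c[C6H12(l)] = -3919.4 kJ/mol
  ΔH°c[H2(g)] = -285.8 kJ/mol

ΔH = 64.2 kJ/mol

Using ΔH = Σ nΔHc°(reactants) − Σ nΔHc°(products):
= [2·(-2219.9) + 2·(-393.5) + 2·(-1559.7)] − [2·(-285.8) + 2·(-3919.4)]
= 64.2 kJ/mol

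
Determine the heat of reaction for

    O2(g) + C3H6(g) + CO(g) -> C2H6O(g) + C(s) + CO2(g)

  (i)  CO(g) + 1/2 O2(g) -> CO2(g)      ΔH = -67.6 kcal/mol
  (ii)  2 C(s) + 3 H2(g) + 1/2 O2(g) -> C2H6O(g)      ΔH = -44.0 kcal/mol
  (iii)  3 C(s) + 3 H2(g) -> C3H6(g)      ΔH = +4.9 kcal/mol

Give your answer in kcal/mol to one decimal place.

ΔH = -116.5 kcal/mol

(i) as written (CO(g) already on the reactant side): -67.6 kcal/mol
(ii) as written (C2H6O(g) already on the product side): -44.0 kcal/mol
(iii) reversed (reverse to put C3H6(g) on the reactant side): -4.9 kcal/mol
Summing the manipulated equations, ΔH = (1)·(-67.6) + (1)·(-44.0) + (-1)·(+4.9) = -116.5 kcal/mol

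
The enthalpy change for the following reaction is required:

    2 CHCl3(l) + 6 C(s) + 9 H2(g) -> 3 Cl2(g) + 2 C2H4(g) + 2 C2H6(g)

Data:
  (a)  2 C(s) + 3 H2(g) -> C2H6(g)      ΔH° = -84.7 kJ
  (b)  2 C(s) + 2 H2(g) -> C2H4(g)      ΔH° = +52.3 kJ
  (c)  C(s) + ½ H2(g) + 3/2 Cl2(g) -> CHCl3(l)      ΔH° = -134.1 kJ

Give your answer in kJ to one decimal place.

(a) × 2 (scale by 2 for the 2 C2H6(g)): (2)·(-84.7) = -169.4 kJ
(b) × 2 (×2 to match 2 C2H4(g) in the target): (2)·(+52.3) = +104.6 kJ
(c) reversed and × 2 (CHCl3(l) must end up as a reactant; scale by 2 for the 2 CHCl3(l)): (-2)·(-134.1) = +268.2 kJ
Summing the manipulated equations, ΔH° = (-169.4) + (+104.6) + (+268.2) = 203.4 kJ

ΔH° = 203.4 kJ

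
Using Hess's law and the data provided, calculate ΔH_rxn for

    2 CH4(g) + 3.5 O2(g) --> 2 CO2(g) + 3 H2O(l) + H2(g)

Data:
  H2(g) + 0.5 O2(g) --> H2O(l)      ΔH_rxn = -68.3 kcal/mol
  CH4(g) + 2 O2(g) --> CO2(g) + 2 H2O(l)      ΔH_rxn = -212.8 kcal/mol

ΔH_rxn = -357.3 kcal/mol

equation 1 reversed: +68.3 kcal/mol
equation 2 × 2: (2)·(-212.8) = -425.6 kcal/mol
ΔH_rxn = (-1)·(-68.3) + (2)·(-212.8) = -357.3 kcal/mol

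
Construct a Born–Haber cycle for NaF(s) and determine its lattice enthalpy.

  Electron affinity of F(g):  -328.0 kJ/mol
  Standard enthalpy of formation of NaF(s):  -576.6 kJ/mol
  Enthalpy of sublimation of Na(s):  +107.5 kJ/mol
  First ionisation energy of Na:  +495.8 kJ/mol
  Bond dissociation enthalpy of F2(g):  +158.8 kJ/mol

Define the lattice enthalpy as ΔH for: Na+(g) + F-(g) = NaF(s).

U = -931.3 kJ/mol

ΔHf° = 1·ΔHsub + 1·(ΣIE) + 1/2·D(F2) + 1·EA + U
-576.6 = 1·(+107.5) + 1·(+495.8) + 1/2·(+158.8) + 1·(-328.0) + U
U = -576.6 − (+354.7) = -931.3 kJ/mol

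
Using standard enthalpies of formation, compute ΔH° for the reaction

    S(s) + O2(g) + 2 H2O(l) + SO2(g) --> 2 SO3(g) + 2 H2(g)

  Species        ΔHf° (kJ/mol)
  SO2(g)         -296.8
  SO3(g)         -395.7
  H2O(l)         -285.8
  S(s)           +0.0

ΔH° = 77.0 kJ/mol

Products: 2·(-395.7) + 2·(+0.0) = -791.4
Reactants: 1·(+0.0) + 1·(+0.0) + 2·(-285.8) + 1·(-296.8) = -868.4
ΔH° = (-791.4) − (-868.4) = 77.0 kJ/mol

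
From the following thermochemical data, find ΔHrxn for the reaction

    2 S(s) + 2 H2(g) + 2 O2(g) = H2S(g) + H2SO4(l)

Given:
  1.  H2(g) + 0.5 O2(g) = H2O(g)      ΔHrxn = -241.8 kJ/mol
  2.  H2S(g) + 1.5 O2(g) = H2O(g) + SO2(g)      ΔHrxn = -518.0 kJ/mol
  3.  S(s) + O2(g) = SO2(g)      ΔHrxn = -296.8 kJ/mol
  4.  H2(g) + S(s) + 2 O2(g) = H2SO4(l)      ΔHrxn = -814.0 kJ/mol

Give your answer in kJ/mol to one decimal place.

ΔHrxn = -834.6 kJ/mol

eq. 1 as written: -241.8 kJ/mol
eq. 2 reversed (reverse to put H2S(g) on the product side): +518.0 kJ/mol
eq. 3 as written: -296.8 kJ/mol
eq. 4 as written (H2SO4(l) already on the product side): -814.0 kJ/mol
ΔHrxn = (-241.8) + (+518.0) + (-296.8) + (-814.0) = -834.6 kJ/mol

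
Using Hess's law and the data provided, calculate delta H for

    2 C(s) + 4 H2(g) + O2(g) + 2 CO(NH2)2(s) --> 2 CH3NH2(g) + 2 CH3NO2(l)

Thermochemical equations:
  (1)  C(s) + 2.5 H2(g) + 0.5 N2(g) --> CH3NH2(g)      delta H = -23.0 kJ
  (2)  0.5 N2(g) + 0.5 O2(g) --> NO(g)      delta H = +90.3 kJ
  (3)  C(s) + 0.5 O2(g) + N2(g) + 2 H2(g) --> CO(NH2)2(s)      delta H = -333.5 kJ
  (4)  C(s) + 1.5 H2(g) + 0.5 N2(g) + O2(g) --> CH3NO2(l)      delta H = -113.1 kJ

(1) × 2 (×2 to match 2 CH3NH2(g) in the target): (2)·(-23.0) = -46.0 kJ
(2): not needed (NO(g) appears nowhere else).
(3) reversed and × 2 (reverse to put CO(NH2)2(s) on the reactant side; ×2 to match 2 CO(NH2)2(s) in the target): (-2)·(-333.5) = +667.0 kJ
(4) × 2 (×2 to match 2 CH3NO2(l) in the target): (2)·(-113.1) = -226.2 kJ
Since enthalpy is a state function, delta H = (-46.0) + (+667.0) + (-226.2) = 394.8 kJ

delta H = 394.8 kJ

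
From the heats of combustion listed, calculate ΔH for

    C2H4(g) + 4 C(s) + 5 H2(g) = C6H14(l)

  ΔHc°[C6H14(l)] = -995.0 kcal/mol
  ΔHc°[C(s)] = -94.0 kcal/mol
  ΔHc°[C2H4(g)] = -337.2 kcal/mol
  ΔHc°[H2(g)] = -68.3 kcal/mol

ΔH = -59.7 kcal/mol

With combustion enthalpies, reactants minus products:
= [1·(-337.2) + 4·(-94.0) + 5·(-68.3)] − [1·(-995.0)]
= -59.7 kcal/mol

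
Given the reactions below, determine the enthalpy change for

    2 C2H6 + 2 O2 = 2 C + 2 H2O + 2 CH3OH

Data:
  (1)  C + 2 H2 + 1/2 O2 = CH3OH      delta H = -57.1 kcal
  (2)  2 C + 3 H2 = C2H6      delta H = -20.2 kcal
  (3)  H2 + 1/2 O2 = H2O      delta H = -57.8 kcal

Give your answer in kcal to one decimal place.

(1) × 2: (2)·(-57.1) = -114.2 kcal
(2) reversed and × 2: (-2)·(-20.2) = +40.4 kcal
(3) × 2: (2)·(-57.8) = -115.6 kcal
Since enthalpy is a state function, delta H = (-114.2) + (+40.4) + (-115.6) = -189.4 kcal

delta H = -189.4 kcal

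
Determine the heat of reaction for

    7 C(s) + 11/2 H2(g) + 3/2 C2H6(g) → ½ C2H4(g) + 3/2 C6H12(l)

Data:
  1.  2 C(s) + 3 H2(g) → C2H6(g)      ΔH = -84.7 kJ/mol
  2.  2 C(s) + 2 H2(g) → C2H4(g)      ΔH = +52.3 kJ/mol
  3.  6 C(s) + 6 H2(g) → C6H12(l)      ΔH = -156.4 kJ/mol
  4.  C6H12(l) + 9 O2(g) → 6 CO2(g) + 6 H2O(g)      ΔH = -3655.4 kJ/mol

eq. 1 reversed and × 3/2: (-3/2)·(-84.7) = +127.05 kJ/mol
eq. 2 × 1/2: (1/2)·(+52.3) = +26.15 kJ/mol
eq. 3 × 3/2: (3/2)·(-156.4) = -234.6 kJ/mol
eq. 4: not needed.
Combining the equations, ΔH = (-3/2)·(-84.7) + (1/2)·(+52.3) + (3/2)·(-156.4) = -81.4 kJ/mol

ΔH = -81.4 kJ/mol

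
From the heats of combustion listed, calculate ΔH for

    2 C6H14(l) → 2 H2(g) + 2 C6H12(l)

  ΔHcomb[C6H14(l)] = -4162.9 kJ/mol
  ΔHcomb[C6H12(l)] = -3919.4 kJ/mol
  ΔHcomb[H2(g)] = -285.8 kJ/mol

ΔH = 84.6 kJ/mol

Using ΔH = Σ nΔHc°(reactants) − Σ nΔHc°(products):
= [2·(-4162.9)] − [2·(-285.8) + 2·(-3919.4)]
= 84.6 kJ/mol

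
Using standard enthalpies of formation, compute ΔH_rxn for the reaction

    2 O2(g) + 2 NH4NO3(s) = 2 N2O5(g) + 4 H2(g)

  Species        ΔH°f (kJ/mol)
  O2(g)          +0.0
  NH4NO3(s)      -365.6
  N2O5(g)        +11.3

Products: 2·(+11.3) + 4·(+0.0) = +22.6
Reactants: 2·(+0.0) + 2·(-365.6) = -731.2
ΔH_rxn = (+22.6) − (-731.2) = 753.8 kJ/mol

ΔH_rxn = 753.8 kJ/mol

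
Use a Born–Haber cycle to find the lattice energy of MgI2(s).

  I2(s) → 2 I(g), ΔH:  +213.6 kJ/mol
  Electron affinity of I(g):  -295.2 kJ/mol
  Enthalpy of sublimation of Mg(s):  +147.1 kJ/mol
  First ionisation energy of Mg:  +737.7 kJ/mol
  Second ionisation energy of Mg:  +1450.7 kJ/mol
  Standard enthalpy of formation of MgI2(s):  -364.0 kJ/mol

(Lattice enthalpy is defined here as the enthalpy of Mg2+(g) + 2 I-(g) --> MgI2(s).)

ΔHf° = 1·ΔHsub + 1·(ΣIE) + 1·D(I2) + 2·EA + U
-364.0 = 1·(+147.1) + 1·(+2188.4) + 1·(+213.6) + 2·(-295.2) + U
U = -364.0 − (+1958.7) = -2322.7 kJ/mol

U = -2322.7 kJ/mol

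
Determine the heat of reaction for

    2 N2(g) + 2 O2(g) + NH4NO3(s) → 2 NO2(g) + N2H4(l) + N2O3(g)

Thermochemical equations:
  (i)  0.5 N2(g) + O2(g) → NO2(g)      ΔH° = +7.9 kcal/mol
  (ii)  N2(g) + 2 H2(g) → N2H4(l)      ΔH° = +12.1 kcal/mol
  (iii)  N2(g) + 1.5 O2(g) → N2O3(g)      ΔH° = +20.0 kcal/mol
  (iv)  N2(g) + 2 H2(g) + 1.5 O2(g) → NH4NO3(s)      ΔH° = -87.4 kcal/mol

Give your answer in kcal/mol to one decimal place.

(i) × 2 (×2 to match 2 NO2(g) in the target): (2)·(+7.9) = +15.8 kcal/mol
(ii) as written (N2H4(l) already on the product side): +12.1 kcal/mol
(iii) as written (N2O3(g) already on the product side): +20.0 kcal/mol
(iv) reversed (NH4NO3(s) must end up as a reactant): +87.4 kcal/mol
ΔH° = (+15.8) + (+12.1) + (+20.0) + (+87.4) = 135.3 kcal/mol

ΔH° = 135.3 kcal/mol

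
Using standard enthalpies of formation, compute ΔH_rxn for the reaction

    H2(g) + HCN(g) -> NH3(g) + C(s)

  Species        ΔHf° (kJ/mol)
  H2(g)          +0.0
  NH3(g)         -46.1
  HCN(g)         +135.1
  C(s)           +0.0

ΔH_rxn = -181.2 kJ/mol

ΔH°rxn = Σ nΔHf°(products) − Σ nΔHf°(reactants).
Products: 1·(-46.1) + 1·(+0.0) = -46.1
Reactants: 1·(+0.0) + 1·(+135.1) = +135.1
ΔH_rxn = (-46.1) − (+135.1) = -181.2 kJ/mol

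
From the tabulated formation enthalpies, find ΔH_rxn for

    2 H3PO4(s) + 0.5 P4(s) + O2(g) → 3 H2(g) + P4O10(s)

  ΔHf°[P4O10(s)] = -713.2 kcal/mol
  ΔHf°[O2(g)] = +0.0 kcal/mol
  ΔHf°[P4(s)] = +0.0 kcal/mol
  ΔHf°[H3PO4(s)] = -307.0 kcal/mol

ΔH°rxn = Σ nΔHf°(products) − Σ nΔHf°(reactants).
Products: 3·(+0.0) + 1·(-713.2) = -713.2
Reactants: 2·(-307.0) + 1/2·(+0.0) + 1·(+0.0) = -614.0
ΔH_rxn = (-713.2) − (-614.0) = -99.2 kcal/mol

ΔH_rxn = -99.2 kcal/mol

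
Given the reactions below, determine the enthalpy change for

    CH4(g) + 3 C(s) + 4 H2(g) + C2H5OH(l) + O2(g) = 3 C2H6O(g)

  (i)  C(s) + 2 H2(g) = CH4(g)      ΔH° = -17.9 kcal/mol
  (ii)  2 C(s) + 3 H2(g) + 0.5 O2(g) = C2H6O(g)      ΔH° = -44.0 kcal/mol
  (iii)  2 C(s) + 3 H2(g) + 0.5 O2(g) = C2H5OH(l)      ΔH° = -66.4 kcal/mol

ΔH° = -47.7 kcal/mol

(i) reversed: +17.9 kcal/mol
(ii) × 3: (3)·(-44.0) = -132.0 kcal/mol
(iii) reversed: +66.4 kcal/mol
Combining the equations, ΔH° = (-1)·(-17.9) + (3)·(-44.0) + (-1)·(-66.4) = -47.7 kcal/mol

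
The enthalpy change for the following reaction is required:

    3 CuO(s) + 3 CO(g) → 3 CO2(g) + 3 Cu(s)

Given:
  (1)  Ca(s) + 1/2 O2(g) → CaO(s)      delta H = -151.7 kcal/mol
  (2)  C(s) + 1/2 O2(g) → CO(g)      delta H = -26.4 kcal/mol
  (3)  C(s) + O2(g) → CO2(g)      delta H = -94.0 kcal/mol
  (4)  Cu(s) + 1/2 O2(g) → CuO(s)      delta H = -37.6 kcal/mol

(1): not needed (CaO(s) appears nowhere else).
(2) reversed and × 3 (CO(g) must end up as a reactant; ×3 to match 3 CO(g) in the target): (-3)·(-26.4) = +79.2 kcal/mol
(3) × 3 (×3 to match 3 CO2(g) in the target): (3)·(-94.0) = -282.0 kcal/mol
(4) reversed and × 3 (CuO(s) must end up as a reactant; scale by 3 for the 3 CuO(s)): (-3)·(-37.6) = +112.8 kcal/mol
Since enthalpy is a state function, delta H = (+79.2) + (-282.0) + (+112.8) = -90.0 kcal/mol

delta H = -90.0 kcal/mol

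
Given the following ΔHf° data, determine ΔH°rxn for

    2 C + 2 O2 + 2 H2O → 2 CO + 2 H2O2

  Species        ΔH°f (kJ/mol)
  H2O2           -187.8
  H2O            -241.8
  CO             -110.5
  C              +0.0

ΔH°rxn = -113.0 kJ/mol

Products: 2·(-110.5) + 2·(-187.8) = -596.6
Reactants: 2·(+0.0) + 2·(+0.0) + 2·(-241.8) = -483.6
ΔH°rxn = (-596.6) − (-483.6) = -113.0 kJ/mol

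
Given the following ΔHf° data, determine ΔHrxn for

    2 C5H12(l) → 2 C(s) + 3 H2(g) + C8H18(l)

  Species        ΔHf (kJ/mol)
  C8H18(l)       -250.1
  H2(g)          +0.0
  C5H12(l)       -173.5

ΔH°rxn = Σ nΔHf°(products) − Σ nΔHf°(reactants).
Products: 2·(+0.0) + 3·(+0.0) + 1·(-250.1) = -250.1
Reactants: 2·(-173.5) = -347.0
ΔHrxn = (-250.1) − (-347.0) = 96.9 kJ/mol

ΔHrxn = 96.9 kJ/mol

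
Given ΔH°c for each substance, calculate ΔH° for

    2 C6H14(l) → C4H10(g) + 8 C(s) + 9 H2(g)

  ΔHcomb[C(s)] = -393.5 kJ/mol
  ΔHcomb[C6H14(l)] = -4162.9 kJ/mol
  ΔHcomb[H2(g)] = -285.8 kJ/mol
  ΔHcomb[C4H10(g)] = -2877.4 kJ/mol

With combustion enthalpies, reactants minus products:
= [2·(-4162.9)] − [1·(-2877.4) + 8·(-393.5) + 9·(-285.8)]
= 271.8 kJ/mol

ΔH° = 271.8 kJ/mol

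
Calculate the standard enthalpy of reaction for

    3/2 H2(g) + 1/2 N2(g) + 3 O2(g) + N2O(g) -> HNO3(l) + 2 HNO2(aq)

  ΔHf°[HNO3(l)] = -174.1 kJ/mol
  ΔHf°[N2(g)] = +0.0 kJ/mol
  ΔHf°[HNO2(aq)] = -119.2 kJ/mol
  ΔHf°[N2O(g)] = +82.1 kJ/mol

Products: 1·(-174.1) + 2·(-119.2) = -412.5
Reactants: 3/2·(+0.0) + 1/2·(+0.0) + 3·(+0.0) + 1·(+82.1) = +82.1
ΔH° = (-412.5) − (+82.1) = -494.6 kJ/mol

ΔH° = -494.6 kJ/mol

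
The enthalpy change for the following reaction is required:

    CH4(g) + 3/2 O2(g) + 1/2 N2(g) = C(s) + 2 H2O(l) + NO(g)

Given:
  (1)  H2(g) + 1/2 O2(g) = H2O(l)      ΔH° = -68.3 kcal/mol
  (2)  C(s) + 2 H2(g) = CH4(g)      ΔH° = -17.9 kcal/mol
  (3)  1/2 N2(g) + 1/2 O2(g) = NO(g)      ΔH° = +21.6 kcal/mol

(1) × 2 (scale by 2 for the 2 H2O(l)): (2)·(-68.3) = -136.6 kcal/mol
(2) reversed (reverse to put CH4(g) on the reactant side): +17.9 kcal/mol
(3) as written (NO(g) already on the product side): +21.6 kcal/mol
ΔH° = (-136.6) + (+17.9) + (+21.6) = -97.1 kcal/mol

ΔH° = -97.1 kcal/mol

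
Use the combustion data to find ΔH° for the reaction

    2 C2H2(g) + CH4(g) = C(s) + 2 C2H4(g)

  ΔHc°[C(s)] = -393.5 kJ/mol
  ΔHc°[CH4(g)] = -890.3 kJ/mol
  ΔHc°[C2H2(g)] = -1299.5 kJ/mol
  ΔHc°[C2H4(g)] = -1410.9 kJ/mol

Using ΔH = Σ nΔHc°(reactants) − Σ nΔHc°(products):
= [2·(-1299.5) + 1·(-890.3)] − [1·(-393.5) + 2·(-1410.9)]
= -274.0 kJ/mol

ΔH° = -274.0 kJ/mol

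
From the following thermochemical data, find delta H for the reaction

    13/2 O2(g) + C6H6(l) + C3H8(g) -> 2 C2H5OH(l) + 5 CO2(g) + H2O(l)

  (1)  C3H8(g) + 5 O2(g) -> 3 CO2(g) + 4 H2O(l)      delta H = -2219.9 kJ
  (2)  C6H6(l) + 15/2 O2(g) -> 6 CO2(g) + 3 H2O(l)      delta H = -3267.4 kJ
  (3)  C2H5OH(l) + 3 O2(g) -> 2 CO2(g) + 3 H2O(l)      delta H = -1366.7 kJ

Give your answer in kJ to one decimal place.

(1) as written (C3H8(g) already on the reactant side): -2219.9 kJ
(2) as written (C6H6(l) already on the reactant side): -3267.4 kJ
(3) reversed and × 2 (reverse to put C2H5OH(l) on the product side; ×2 to match 2 C2H5OH(l) in the target): (-2)·(-1366.7) = +2733.4 kJ
By Hess's law, delta H = (1)·(-2219.9) + (1)·(-3267.4) + (-2)·(-1366.7) = -2753.9 kJ

delta H = -2753.9 kJ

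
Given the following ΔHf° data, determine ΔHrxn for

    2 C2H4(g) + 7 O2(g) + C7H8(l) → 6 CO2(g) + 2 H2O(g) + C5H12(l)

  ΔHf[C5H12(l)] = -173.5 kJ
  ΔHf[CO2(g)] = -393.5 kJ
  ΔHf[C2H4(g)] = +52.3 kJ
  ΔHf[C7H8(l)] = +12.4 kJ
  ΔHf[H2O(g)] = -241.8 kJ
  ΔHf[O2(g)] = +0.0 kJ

ΔHrxn = -3135.1 kJ

Products: 6·(-393.5) + 2·(-241.8) + 1·(-173.5) = -3018.1
Reactants: 2·(+52.3) + 7·(+0.0) + 1·(+12.4) = +117.0
ΔHrxn = (-3018.1) − (+117.0) = -3135.1 kJ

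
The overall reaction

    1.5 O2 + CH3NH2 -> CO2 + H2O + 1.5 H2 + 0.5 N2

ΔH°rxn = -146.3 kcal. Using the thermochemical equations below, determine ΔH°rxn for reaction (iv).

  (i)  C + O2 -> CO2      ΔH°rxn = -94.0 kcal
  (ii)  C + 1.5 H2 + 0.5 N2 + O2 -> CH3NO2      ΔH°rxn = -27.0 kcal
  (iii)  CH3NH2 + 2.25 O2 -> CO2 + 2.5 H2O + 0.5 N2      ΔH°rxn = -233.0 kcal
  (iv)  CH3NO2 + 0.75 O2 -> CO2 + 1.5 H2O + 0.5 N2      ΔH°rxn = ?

(i) as written: -94.0 kcal
(ii) reversed: +27.0 kcal
(iii) as written: -233.0 kcal
(iv) reversed: contributes −x
-146.3 = (-94.0) + (+27.0) + (-233.0) − x
x = (-146.3 − (-300.0)) / (-1) = -153.7 kcal

ΔH°rxn = -153.7 kcal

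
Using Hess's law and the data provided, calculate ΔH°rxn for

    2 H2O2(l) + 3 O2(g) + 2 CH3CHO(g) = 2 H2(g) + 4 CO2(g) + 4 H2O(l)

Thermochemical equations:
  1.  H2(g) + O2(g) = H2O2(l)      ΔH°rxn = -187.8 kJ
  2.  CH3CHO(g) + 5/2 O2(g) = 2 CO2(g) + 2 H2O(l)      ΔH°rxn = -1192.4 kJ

eq. 1 reversed and × 2 (reverse to put H2O2(l) on the reactant side; scale by 2 for the 2 H2O2(l)): (-2)·(-187.8) = +375.6 kJ
eq. 2 × 2 (×2 to match 2 CH3CHO(g) in the target): (2)·(-1192.4) = -2384.8 kJ
ΔH°rxn = (-2)·(-187.8) + (2)·(-1192.4) = -2009.2 kJ

ΔH°rxn = -2009.2 kJ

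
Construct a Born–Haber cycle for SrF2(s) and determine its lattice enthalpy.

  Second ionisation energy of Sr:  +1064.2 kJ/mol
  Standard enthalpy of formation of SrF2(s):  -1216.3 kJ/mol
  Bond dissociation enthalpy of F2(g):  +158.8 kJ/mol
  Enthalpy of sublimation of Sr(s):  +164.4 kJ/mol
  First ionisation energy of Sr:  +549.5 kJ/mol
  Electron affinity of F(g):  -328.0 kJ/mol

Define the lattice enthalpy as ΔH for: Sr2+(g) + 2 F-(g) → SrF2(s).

U = -2497.2 kJ/mol

ΔHf° = 1·ΔHsub + 1·(ΣIE) + 1·D(F2) + 2·EA + U
-1216.3 = 1·(+164.4) + 1·(+1613.7) + 1·(+158.8) + 2·(-328.0) + U
U = -1216.3 − (+1280.9) = -2497.2 kJ/mol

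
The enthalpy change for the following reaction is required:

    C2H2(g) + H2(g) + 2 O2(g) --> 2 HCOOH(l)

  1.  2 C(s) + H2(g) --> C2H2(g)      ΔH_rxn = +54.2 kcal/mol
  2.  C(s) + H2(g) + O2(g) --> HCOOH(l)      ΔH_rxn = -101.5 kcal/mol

ΔH_rxn = -257.2 kcal/mol

eq. 1 reversed (reverse to put C2H2(g) on the reactant side): -54.2 kcal/mol
eq. 2 × 2 (×2 to match 2 HCOOH(l) in the target): (2)·(-101.5) = -203.0 kcal/mol
ΔH_rxn = (-54.2) + (-203.0) = -257.2 kcal/mol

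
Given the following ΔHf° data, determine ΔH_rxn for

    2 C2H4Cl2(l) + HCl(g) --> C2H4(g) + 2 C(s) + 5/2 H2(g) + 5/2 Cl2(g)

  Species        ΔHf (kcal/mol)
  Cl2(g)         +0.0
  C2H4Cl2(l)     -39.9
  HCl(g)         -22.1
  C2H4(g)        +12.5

Products: 1·(+12.5) + 2·(+0.0) + 5/2·(+0.0) + 5/2·(+0.0) = +12.5
Reactants: 2·(-39.9) + 1·(-22.1) = -101.9
ΔH_rxn = (+12.5) − (-101.9) = 114.4 kcal/mol

ΔH_rxn = 114.4 kcal/mol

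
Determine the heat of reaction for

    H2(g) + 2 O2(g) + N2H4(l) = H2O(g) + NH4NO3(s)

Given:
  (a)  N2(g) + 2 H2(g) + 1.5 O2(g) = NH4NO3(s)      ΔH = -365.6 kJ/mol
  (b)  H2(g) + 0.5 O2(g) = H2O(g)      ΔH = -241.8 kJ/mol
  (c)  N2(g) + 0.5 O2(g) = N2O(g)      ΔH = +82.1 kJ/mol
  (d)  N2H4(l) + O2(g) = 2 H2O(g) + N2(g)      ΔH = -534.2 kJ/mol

(a) as written (NH4NO3(s) already on the product side): -365.6 kJ/mol
(b) reversed: +241.8 kJ/mol
(c): not needed (N2O(g) appears nowhere else).
(d) as written (N2H4(l) already on the reactant side): -534.2 kJ/mol
Combining the equations, ΔH = (-365.6) + (+241.8) + (-534.2) = -658.0 kJ/mol

ΔH = -658.0 kJ/mol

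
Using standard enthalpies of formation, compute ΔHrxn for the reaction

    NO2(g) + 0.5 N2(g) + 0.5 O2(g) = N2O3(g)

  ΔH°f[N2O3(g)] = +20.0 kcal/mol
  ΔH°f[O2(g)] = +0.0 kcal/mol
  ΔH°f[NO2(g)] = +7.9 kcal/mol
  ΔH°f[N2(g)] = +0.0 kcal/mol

Products: 1·(+20.0) = +20.0
Reactants: 1·(+7.9) + 1/2·(+0.0) + 1/2·(+0.0) = +7.9
ΔHrxn = (+20.0) − (+7.9) = 12.1 kcal/mol

ΔHrxn = 12.1 kcal/mol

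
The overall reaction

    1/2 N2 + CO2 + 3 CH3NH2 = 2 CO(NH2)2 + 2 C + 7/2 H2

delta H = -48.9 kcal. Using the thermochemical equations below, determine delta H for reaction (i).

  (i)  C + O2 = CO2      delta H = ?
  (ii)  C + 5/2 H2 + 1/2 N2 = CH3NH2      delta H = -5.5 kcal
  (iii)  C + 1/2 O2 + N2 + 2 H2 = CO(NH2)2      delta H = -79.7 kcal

(i) reversed (CO2 must end up as a reactant): contributes −x
(ii) reversed and × 3 (CH3NH2 must end up as a reactant; scale by 3 for the 3 CH3NH2): (-3)·(-5.5) = +16.5 kcal
(iii) × 2 (×2 to match 2 CO(NH2)2 in the target): (2)·(-79.7) = -159.4 kcal
-48.9 = (+16.5) + (-159.4) − x
x = (-48.9 − (-142.9)) / (-1) = -94.0 kcal

delta H = -94.0 kcal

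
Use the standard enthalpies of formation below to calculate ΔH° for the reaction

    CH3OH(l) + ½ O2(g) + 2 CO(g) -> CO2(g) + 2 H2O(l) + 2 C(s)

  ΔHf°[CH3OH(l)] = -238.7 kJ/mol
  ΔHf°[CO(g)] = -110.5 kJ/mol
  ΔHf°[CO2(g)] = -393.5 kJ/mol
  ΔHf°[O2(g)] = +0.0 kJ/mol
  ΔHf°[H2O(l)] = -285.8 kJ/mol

ΔH° = -505.4 kJ/mol

Products: 1·(-393.5) + 2·(-285.8) + 2·(+0.0) = -965.1
Reactants: 1·(-238.7) + 1/2·(+0.0) + 2·(-110.5) = -459.7
ΔH° = (-965.1) − (-459.7) = -505.4 kJ/mol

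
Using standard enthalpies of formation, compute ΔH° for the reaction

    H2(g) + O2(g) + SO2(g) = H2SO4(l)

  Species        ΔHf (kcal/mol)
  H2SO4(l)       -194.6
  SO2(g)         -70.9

ΔH° = -123.7 kcal/mol

ΔH°rxn = Σ nΔHf°(products) − Σ nΔHf°(reactants).
Products: 1·(-194.6) = -194.6
Reactants: 1·(+0.0) + 1·(+0.0) + 1·(-70.9) = -70.9
ΔH° = (-194.6) − (-70.9) = -123.7 kcal/mol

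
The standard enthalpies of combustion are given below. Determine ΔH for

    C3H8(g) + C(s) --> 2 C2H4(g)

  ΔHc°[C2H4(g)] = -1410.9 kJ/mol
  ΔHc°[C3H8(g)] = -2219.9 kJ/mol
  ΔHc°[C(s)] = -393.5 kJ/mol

With combustion enthalpies, reactants minus products:
= [1·(-2219.9) + 1·(-393.5)] − [2·(-1410.9)]
= 208.4 kJ/mol

ΔH = 208.4 kJ/mol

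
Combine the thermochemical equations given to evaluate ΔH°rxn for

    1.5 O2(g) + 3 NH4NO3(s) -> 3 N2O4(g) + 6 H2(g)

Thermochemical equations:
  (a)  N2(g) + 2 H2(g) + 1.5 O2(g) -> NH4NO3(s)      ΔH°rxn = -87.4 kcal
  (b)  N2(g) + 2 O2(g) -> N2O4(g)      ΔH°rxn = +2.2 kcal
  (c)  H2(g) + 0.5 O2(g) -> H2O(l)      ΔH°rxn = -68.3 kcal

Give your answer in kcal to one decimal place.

ΔH°rxn = 268.8 kcal

(a) reversed and × 3: (-3)·(-87.4) = +262.2 kcal
(b) × 3: (3)·(+2.2) = +6.6 kcal
(c): not needed.
ΔH°rxn = (-3)·(-87.4) + (3)·(+2.2) = 268.8 kcal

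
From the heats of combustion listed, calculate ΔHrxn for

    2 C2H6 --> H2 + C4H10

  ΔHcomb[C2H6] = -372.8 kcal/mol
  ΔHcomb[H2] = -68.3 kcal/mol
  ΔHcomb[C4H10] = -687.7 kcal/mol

ΔHrxn = 10.4 kcal/mol

Using ΔH = Σ nΔHc°(reactants) − Σ nΔHc°(products):
= [2·(-372.8)] − [1·(-68.3) + 1·(-687.7)]
= 10.4 kcal/mol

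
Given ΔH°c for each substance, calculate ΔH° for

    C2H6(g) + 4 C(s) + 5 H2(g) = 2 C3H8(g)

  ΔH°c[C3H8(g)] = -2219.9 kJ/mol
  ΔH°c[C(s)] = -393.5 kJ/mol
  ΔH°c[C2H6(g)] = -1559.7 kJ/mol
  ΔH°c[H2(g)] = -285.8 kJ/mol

With combustion enthalpies, reactants minus products:
= [1·(-1559.7) + 4·(-393.5) + 5·(-285.8)] − [2·(-2219.9)]
= -122.9 kJ/mol

ΔH° = -122.9 kJ/mol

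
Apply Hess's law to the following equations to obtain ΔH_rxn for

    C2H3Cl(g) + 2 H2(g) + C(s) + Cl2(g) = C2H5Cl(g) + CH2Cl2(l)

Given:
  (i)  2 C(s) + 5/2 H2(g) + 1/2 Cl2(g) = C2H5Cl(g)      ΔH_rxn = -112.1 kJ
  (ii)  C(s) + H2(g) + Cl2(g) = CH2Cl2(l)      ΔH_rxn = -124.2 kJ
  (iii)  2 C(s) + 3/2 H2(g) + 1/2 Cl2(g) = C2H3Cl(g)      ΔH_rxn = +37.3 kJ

ΔH_rxn = -273.6 kJ

(i) as written (C2H5Cl(g) already on the product side): -112.1 kJ
(ii) as written (CH2Cl2(l) already on the product side): -124.2 kJ
(iii) reversed (C2H3Cl(g) must end up as a reactant): -37.3 kJ
ΔH_rxn = (1)·(-112.1) + (1)·(-124.2) + (-1)·(+37.3) = -273.6 kJ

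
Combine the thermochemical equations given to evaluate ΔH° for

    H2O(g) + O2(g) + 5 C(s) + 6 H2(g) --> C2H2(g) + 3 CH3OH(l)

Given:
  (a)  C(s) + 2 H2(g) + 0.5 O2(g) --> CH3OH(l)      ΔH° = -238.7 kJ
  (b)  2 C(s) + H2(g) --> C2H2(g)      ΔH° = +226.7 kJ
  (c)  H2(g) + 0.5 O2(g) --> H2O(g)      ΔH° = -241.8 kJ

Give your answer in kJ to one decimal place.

(a) × 3 (×3 to match 3 CH3OH(l) in the target): (3)·(-238.7) = -716.1 kJ
(b) as written (C2H2(g) already on the product side): +226.7 kJ
(c) reversed (reverse to put H2O(g) on the reactant side): +241.8 kJ
Combining the equations, ΔH° = (3)·(-238.7) + (1)·(+226.7) + (-1)·(-241.8) = -247.6 kJ

ΔH° = -247.6 kJ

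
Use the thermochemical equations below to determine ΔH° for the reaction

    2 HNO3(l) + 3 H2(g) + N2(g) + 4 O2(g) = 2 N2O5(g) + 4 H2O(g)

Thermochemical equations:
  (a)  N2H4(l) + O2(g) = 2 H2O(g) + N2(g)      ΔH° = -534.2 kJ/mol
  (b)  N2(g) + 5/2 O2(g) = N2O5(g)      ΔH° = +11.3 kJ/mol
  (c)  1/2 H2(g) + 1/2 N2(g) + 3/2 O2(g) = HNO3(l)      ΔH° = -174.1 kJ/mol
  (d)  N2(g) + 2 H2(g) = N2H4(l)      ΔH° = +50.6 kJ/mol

ΔH° = -596.4 kJ/mol

(a) × 2: (2)·(-534.2) = -1068.4 kJ/mol
(b) × 2: (2)·(+11.3) = +22.6 kJ/mol
(c) reversed and × 2: (-2)·(-174.1) = +348.2 kJ/mol
(d) × 2: (2)·(+50.6) = +101.2 kJ/mol
Combining the equations, ΔH° = (-1068.4) + (+22.6) + (+348.2) + (+101.2) = -596.4 kJ/mol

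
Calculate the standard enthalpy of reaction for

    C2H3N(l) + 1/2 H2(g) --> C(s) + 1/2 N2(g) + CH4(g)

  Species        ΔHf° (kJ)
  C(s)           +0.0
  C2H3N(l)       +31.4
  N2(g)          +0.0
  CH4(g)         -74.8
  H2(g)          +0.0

ΔH_rxn = -106.2 kJ

Products: 1·(+0.0) + 1/2·(+0.0) + 1·(-74.8) = -74.8
Reactants: 1·(+31.4) + 1/2·(+0.0) = +31.4
ΔH_rxn = (-74.8) − (+31.4) = -106.2 kJ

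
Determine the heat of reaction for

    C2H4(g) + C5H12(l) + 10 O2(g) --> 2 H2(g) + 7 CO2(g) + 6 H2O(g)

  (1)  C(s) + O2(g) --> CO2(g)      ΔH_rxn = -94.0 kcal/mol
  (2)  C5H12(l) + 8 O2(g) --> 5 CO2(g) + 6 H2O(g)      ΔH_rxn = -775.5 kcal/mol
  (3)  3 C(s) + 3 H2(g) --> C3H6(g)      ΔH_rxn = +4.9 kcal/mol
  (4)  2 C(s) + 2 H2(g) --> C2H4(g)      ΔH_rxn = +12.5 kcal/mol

(1) × 2: (2)·(-94.0) = -188.0 kcal/mol
(2) as written (C5H12(l) already on the reactant side): -775.5 kcal/mol
(3): not needed (C3H6(g) appears nowhere else).
(4) reversed (C2H4(g) must end up as a reactant): -12.5 kcal/mol
ΔH_rxn = (-188.0) + (-775.5) + (-12.5) = -976.0 kcal/mol

ΔH_rxn = -976.0 kcal/mol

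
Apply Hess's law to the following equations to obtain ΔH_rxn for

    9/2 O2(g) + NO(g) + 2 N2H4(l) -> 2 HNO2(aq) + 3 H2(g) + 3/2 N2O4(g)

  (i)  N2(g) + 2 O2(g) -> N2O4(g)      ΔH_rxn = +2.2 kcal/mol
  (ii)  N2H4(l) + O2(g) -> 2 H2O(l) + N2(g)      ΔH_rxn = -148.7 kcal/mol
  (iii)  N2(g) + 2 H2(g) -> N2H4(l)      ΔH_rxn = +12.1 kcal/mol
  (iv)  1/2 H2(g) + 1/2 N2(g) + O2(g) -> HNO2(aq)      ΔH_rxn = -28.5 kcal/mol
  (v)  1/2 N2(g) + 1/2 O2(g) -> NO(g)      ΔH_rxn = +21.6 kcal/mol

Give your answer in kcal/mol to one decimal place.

ΔH_rxn = -99.5 kcal/mol

(i) × 3/2: (3/2)·(+2.2) = +3.3 kcal/mol
(ii): not needed.
(iii) reversed and × 2: (-2)·(+12.1) = -24.2 kcal/mol
(iv) × 2: (2)·(-28.5) = -57.0 kcal/mol
(v) reversed: -21.6 kcal/mol
Summing the manipulated equations, ΔH_rxn = (3/2)·(+2.2) + (-2)·(+12.1) + (2)·(-28.5) + (-1)·(+21.6) = -99.5 kcal/mol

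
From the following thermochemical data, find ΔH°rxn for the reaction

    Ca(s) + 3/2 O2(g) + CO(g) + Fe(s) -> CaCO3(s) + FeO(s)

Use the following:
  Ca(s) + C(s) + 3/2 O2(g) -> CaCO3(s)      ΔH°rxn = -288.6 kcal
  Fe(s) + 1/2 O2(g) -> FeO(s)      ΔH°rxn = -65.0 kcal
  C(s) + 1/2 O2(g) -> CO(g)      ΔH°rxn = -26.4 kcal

equation 1 as written (CaCO3(s) already on the product side): -288.6 kcal
equation 2 as written (FeO(s) already on the product side): -65.0 kcal
equation 3 reversed (CO(g) must end up as a reactant): +26.4 kcal
Since enthalpy is a state function, ΔH°rxn = (1)·(-288.6) + (1)·(-65.0) + (-1)·(-26.4) = -327.2 kcal

ΔH°rxn = -327.2 kcal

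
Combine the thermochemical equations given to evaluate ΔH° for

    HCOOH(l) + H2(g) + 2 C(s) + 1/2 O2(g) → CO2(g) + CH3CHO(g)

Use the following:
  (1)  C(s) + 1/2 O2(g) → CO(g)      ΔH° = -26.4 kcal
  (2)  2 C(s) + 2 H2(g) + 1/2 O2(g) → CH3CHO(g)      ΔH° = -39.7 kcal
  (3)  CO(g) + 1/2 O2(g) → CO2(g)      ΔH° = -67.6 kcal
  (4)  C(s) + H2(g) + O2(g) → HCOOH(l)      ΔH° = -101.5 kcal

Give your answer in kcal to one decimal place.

(1) as written: -26.4 kcal
(2) as written (CH3CHO(g) already on the product side): -39.7 kcal
(3) as written (CO2(g) already on the product side): -67.6 kcal
(4) reversed (HCOOH(l) must end up as a reactant): +101.5 kcal
ΔH° = (1)·(-26.4) + (1)·(-39.7) + (1)·(-67.6) + (-1)·(-101.5) = -32.2 kcal

ΔH° = -32.2 kcal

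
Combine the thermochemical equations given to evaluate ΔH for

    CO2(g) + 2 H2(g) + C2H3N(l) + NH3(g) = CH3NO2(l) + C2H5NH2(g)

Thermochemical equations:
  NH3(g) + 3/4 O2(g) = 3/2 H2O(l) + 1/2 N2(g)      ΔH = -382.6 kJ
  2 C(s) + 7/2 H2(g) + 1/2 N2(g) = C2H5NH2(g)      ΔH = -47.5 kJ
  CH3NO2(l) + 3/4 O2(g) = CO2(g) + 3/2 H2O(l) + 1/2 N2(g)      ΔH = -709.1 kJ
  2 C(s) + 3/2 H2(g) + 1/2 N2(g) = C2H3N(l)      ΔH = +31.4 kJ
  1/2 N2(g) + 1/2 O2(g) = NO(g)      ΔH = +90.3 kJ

equation 1 as written (NH3(g) already on the reactant side): -382.6 kJ
equation 2 as written (C2H5NH2(g) already on the product side): -47.5 kJ
equation 3 reversed (CH3NO2(l) must end up as a product): +709.1 kJ
equation 4 reversed (C2H3N(l) must end up as a reactant): -31.4 kJ
equation 5: not needed (NO(g) appears nowhere else).
ΔH = (1)·(-382.6) + (1)·(-47.5) + (-1)·(-709.1) + (-1)·(+31.4) = 247.6 kJ

ΔH = 247.6 kJ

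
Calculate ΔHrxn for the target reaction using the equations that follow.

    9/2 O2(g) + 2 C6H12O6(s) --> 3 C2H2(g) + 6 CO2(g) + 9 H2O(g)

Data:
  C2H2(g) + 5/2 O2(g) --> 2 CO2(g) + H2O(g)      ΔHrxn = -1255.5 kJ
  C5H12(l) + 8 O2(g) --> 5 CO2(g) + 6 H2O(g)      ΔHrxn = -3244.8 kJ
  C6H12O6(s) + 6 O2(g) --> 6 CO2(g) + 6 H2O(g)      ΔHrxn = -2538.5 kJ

equation 1 reversed and × 3 (reverse to put C2H2(g) on the product side; scale by 3 for the 3 C2H2(g)): (-3)·(-1255.5) = +3766.5 kJ
equation 2: not needed (C5H12(l) appears nowhere else).
equation 3 × 2 (scale by 2 for the 2 C6H12O6(s)): (2)·(-2538.5) = -5077.0 kJ
ΔHrxn = (+3766.5) + (-5077.0) = -1310.5 kJ

ΔHrxn = -1310.5 kJ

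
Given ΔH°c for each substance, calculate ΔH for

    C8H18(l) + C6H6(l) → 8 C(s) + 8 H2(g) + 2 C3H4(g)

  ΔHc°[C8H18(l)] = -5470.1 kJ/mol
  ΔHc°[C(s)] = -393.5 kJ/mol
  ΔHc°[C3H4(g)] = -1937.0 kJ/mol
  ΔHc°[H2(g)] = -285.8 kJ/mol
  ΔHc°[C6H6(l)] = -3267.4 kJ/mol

With combustion enthalpies, reactants minus products:
= [1·(-5470.1) + 1·(-3267.4)] − [8·(-393.5) + 8·(-285.8) + 2·(-1937.0)]
= 570.9 kJ/mol

ΔH = 570.9 kJ/mol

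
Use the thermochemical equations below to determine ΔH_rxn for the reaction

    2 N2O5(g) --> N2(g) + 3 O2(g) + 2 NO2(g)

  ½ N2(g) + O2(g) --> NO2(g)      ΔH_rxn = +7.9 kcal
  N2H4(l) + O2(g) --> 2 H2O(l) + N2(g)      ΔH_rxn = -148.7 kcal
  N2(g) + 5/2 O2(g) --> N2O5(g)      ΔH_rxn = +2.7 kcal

ΔH_rxn = 10.4 kcal

equation 1 × 2: (2)·(+7.9) = +15.8 kcal
equation 2: not needed.
equation 3 reversed and × 2: (-2)·(+2.7) = -5.4 kcal
ΔH_rxn = (+15.8) + (-5.4) = 10.4 kcal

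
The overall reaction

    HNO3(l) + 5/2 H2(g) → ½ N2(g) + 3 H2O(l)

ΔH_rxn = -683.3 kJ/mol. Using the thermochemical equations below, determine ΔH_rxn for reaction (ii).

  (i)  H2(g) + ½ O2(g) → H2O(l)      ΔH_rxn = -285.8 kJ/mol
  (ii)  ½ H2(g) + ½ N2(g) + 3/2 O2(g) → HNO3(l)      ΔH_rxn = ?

(i) × 3 (×3 to match 3 H2O(l) in the target): (3)·(-285.8) = -857.4 kJ/mol
(ii) reversed (reverse to put HNO3(l) on the reactant side): contributes −x
-683.3 = (-857.4) − x
x = (-683.3 − (-857.4)) / (-1) = -174.1 kJ/mol

ΔH_rxn = -174.1 kJ/mol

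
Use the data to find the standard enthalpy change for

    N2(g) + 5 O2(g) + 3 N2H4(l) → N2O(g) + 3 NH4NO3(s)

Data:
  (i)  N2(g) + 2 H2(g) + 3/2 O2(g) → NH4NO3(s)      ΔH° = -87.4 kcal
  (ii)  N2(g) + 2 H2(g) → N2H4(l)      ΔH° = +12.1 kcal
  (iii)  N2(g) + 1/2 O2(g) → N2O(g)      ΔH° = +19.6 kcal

ΔH° = -278.9 kcal

(i) × 3: (3)·(-87.4) = -262.2 kcal
(ii) reversed and × 3: (-3)·(+12.1) = -36.3 kcal
(iii) as written: +19.6 kcal
ΔH° = (-262.2) + (-36.3) + (+19.6) = -278.9 kcal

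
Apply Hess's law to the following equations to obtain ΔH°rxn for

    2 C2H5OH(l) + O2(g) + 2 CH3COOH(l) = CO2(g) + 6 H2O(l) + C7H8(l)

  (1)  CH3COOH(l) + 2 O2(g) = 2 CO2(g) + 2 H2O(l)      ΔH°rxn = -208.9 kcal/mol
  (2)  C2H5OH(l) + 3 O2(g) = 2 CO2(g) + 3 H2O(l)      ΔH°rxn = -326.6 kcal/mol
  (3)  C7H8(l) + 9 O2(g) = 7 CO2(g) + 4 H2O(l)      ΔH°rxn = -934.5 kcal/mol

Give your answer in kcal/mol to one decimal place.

ΔH°rxn = -136.5 kcal/mol

(1) × 2 (×2 to match 2 CH3COOH(l) in the target): (2)·(-208.9) = -417.8 kcal/mol
(2) × 2 (scale by 2 for the 2 C2H5OH(l)): (2)·(-326.6) = -653.2 kcal/mol
(3) reversed (reverse to put C7H8(l) on the product side): +934.5 kcal/mol
ΔH°rxn = (-417.8) + (-653.2) + (+934.5) = -136.5 kcal/mol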